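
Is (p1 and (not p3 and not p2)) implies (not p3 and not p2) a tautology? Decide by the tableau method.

Valid

Assume the negation and expand:
Initial set: {not ((p1 and (not p3 and not p2)) implies (not p3 and not p2))}.
not ((p1 and (not p3 and not p2)) implies (not p3 and not p2)): α-rule — add (p1 and (not p3 and not p2)), not (not p3 and not p2).
(p1 and (not p3 and not p2)): α-rule — add p1, (not p3 and not p2).
(not p3 and not p2): α-rule — add not p3, not p2.
not (not p3 and not p2): β-rule — branch into not not p3  //  not not p2.
  branch 1 (add not not p3):
    × closes — contains both p3 and not p3.
  branch 2 (add not not p2):
    × closes — contains both p2 and not p2.
All 2 branches close.
Every branch closed, so the negation is unsatisfiable and the formula is valid.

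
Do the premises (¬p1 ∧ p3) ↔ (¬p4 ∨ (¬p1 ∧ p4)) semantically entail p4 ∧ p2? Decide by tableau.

No

Initial set: {((¬p1 ∧ p3) ↔ (¬p4 ∨ (¬p1 ∧ p4))); ¬(p4 ∧ p2)}.
((¬p1 ∧ p3) ↔ (¬p4 ∨ (¬p1 ∧ p4))): β-rule — branch into (¬p1 ∧ p3), (¬p4 ∨ (¬p1 ∧ p4))  //  ¬(¬p1 ∧ p3), ¬(¬p4 ∨ (¬p1 ∧ p4)).
  branch 1 (add (¬p1 ∧ p3), (¬p4 ∨ (¬p1 ∧ p4))):
    (¬p1 ∧ p3): α-rule — add ¬p1, p3.
    ¬(p4 ∧ p2): β-rule — branch into ¬p4  //  ¬p2.
      branch 1.1 (add ¬p4):
        (¬p4 ∨ (¬p1 ∧ p4)): β-rule — branch into ¬p4  //  (¬p1 ∧ p4).
          branch 1.1.1 (add ¬p4):
            ○ open, literals {p1=0, p3=1, p4=0}.
          branch 1.1.2 (add (¬p1 ∧ p4)):
            (¬p1 ∧ p4): α-rule — add ¬p1, p4.
            × closes — contains both p4 and ¬p4.
      branch 1.2 (add ¬p2):
        (¬p4 ∨ (¬p1 ∧ p4)): β-rule — branch into ¬p4  //  (¬p1 ∧ p4).
          branch 1.2.1 (add ¬p4):
            ○ open, literals {p1=0, p2=0, p3=1, p4=0}.
          branch 1.2.2 (add (¬p1 ∧ p4)):
            (¬p1 ∧ p4): α-rule — add ¬p1, p4.
            ○ open, literals {p1=0, p2=0, p3=1, p4=1}.
  branch 2 (add ¬(¬p1 ∧ p3), ¬(¬p4 ∨ (¬p1 ∧ p4))):
    ¬(¬p4 ∨ (¬p1 ∧ p4)): α-rule — add ¬¬p4, ¬(¬p1 ∧ p4).
    ¬(p4 ∧ p2): β-rule — branch into ¬p4  //  ¬p2.
      branch 2.1 (add ¬p4):
        × closes — contains both p4 and ¬p4.
      branch 2.2 (add ¬p2):
        ¬(¬p1 ∧ p3): β-rule — branch into ¬¬p1  //  ¬p3.
          branch 2.2.1 (add ¬¬p1):
            ¬(¬p1 ∧ p4): β-rule — branch into ¬¬p1  //  ¬p4.
              branch 2.2.1.1 (add ¬¬p1):
                ○ open, literals {p1=1, p2=0, p4=1}.
              branch 2.2.1.2 (add ¬p4):
                × closes — contains both p4 and ¬p4.
          branch 2.2.2 (add ¬p3):
            ¬(¬p1 ∧ p4): β-rule — branch into ¬¬p1  //  ¬p4.
              branch 2.2.2.1 (add ¬¬p1):
                ○ open, literals {p1=1, p2=0, p3=0, p4=1}.
              branch 2.2.2.2 (add ¬p4):
                × closes — contains both p4 and ¬p4.
4 branches closed, 5 open.
An open branch gives a countermodel: p1=0, p3=1, p4=0 (unmentioned atoms arbitrary); the premises hold there but the conclusion fails.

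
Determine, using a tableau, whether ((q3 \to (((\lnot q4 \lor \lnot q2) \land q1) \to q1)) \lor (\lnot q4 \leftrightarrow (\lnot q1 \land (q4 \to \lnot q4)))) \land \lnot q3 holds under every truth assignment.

Not valid

Assume the negation and expand:
Initial set: {\lnot (((q3 \to (((\lnot q4 \lor \lnot q2) \land q1) \to q1)) \lor (\lnot q4 \leftrightarrow (\lnot q1 \land (q4 \to \lnot q4)))) \land \lnot q3)}.
\lnot (((q3 \to (((\lnot q4 \lor \lnot q2) \land q1) \to q1)) \lor (\lnot q4 \leftrightarrow (\lnot q1 \land (q4 \to \lnot q4)))) \land \lnot q3): β-rule — branch into \lnot ((q3 \to (((\lnot q4 \lor \lnot q2) \land q1) \to q1)) \lor (\lnot q4 \leftrightarrow (\lnot q1 \land (q4 \to \lnot q4))))  //  \lnot \lnot q3.
  branch 1 (add \lnot ((q3 \to (((\lnot q4 \lor \lnot q2) \land q1) \to q1)) \lor (\lnot q4 \leftrightarrow (\lnot q1 \land (q4 \to \lnot q4))))):
    \lnot ((q3 \to (((\lnot q4 \lor \lnot q2) \land q1) \to q1)) \lor (\lnot q4 \leftrightarrow (\lnot q1 \land (q4 \to \lnot q4)))): α-rule — add \lnot (q3 \to (((\lnot q4 \lor \lnot q2) \land q1) \to q1)), \lnot (\lnot q4 \leftrightarrow (\lnot q1 \land (q4 \to \lnot q4))).
    \lnot (q3 \to (((\lnot q4 \lor \lnot q2) \land q1) \to q1)): α-rule — add q3, \lnot (((\lnot q4 \lor \lnot q2) \land q1) \to q1).
    \lnot (((\lnot q4 \lor \lnot q2) \land q1) \to q1): α-rule — add ((\lnot q4 \lor \lnot q2) \land q1), \lnot q1.
    ((\lnot q4 \lor \lnot q2) \land q1): α-rule — add (\lnot q4 \lor \lnot q2), q1.
    × closes — contains both q1 and \lnot q1.
  branch 2 (add \lnot \lnot q3):
    ○ open, literals {q3=true}.
1 branch closed, 1 open.
An open branch gives a countermodel: q3=true (unmentioned atoms arbitrary); under it the original formula is false.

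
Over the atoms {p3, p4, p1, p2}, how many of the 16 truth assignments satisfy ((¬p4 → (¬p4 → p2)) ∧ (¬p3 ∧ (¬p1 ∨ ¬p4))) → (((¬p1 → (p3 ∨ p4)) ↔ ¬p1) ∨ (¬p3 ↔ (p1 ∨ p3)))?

Initial set: {T (((¬p4 → (¬p4 → p2)) ∧ (¬p3 ∧ (¬p1 ∨ ¬p4))) → (((¬p1 → (p3 ∨ p4)) ↔ ¬p1) ∨ (¬p3 ↔ (p1 ∨ p3))))}.
T (((¬p4 → (¬p4 → p2)) ∧ (¬p3 ∧ (¬p1 ∨ ¬p4))) → (((¬p1 → (p3 ∨ p4)) ↔ ¬p1) ∨ (¬p3 ↔ (p1 ∨ p3)))): β-rule — branch into F ((¬p4 → (¬p4 → p2)) ∧ (¬p3 ∧ (¬p1 ∨ ¬p4)))  //  T (((¬p1 → (p3 ∨ p4)) ↔ ¬p1) ∨ (¬p3 ↔ (p1 ∨ p3))).
  branch 1 (add F ((¬p4 → (¬p4 → p2)) ∧ (¬p3 ∧ (¬p1 ∨ ¬p4)))):
    F ((¬p4 → (¬p4 → p2)) ∧ (¬p3 ∧ (¬p1 ∨ ¬p4))): β-rule — branch into F (¬p4 → (¬p4 → p2))  //  F (¬p3 ∧ (¬p1 ∨ ¬p4)).
      branch 1.1 (add F (¬p4 → (¬p4 → p2))):
        F (¬p4 → (¬p4 → p2)): α-rule — add T ¬p4, F (¬p4 → p2).
        F (¬p4 → p2): α-rule — add T ¬p4, F p2.
        ○ open, literals {p2=F, p4=F}.
      branch 1.2 (add F (¬p3 ∧ (¬p1 ∨ ¬p4))):
        F (¬p3 ∧ (¬p1 ∨ ¬p4)): β-rule — branch into F ¬p3  //  F (¬p1 ∨ ¬p4).
          branch 1.2.1 (add F ¬p3):
            ○ open, literals {p3=T}.
          branch 1.2.2 (add F (¬p1 ∨ ¬p4)):
            F (¬p1 ∨ ¬p4): α-rule — add F ¬p1, F ¬p4.
            ○ open, literals {p1=T, p4=T}.
  branch 2 (add T (((¬p1 → (p3 ∨ p4)) ↔ ¬p1) ∨ (¬p3 ↔ (p1 ∨ p3)))):
    T (((¬p1 → (p3 ∨ p4)) ↔ ¬p1) ∨ (¬p3 ↔ (p1 ∨ p3))): β-rule — branch into T ((¬p1 → (p3 ∨ p4)) ↔ ¬p1)  //  T (¬p3 ↔ (p1 ∨ p3)).
      branch 2.1 (add T ((¬p1 → (p3 ∨ p4)) ↔ ¬p1)):
        T ((¬p1 → (p3 ∨ p4)) ↔ ¬p1): β-rule — branch into T (¬p1 → (p3 ∨ p4)), T ¬p1  //  F (¬p1 → (p3 ∨ p4)), F ¬p1.
          branch 2.1.1 (add T (¬p1 → (p3 ∨ p4)), T ¬p1):
            T (¬p1 → (p3 ∨ p4)): β-rule — branch into F ¬p1  //  T (p3 ∨ p4).
              branch 2.1.1.1 (add F ¬p1):
                × closes — contains both p1 and ¬p1.
              branch 2.1.1.2 (add T (p3 ∨ p4)):
                T (p3 ∨ p4): β-rule — branch into T p3  //  T p4.
                  branch 2.1.1.2.1 (add T p3):
                    ○ open, literals {p1=F, p3=T}.
                  branch 2.1.1.2.2 (add T p4):
                    ○ open, literals {p1=F, p4=T}.
          branch 2.1.2 (add F (¬p1 → (p3 ∨ p4)), F ¬p1):
            F (¬p1 → (p3 ∨ p4)): α-rule — add T ¬p1, F (p3 ∨ p4).
            × closes — contains both p1 and ¬p1.
      branch 2.2 (add T (¬p3 ↔ (p1 ∨ p3))):
        T (¬p3 ↔ (p1 ∨ p3)): β-rule — branch into T ¬p3, T (p1 ∨ p3)  //  F ¬p3, F (p1 ∨ p3).
          branch 2.2.1 (add T ¬p3, T (p1 ∨ p3)):
            T (p1 ∨ p3): β-rule — branch into T p1  //  T p3.
              branch 2.2.1.1 (add T p1):
                ○ open, literals {p1=T, p3=F}.
              branch 2.2.1.2 (add T p3):
                × closes — contains both p3 and ¬p3.
          branch 2.2.2 (add F ¬p3, F (p1 ∨ p3)):
            F (p1 ∨ p3): α-rule — add F p1, F p3.
            × closes — contains both p3 and ¬p3.
4 branches closed, 6 open.
Each open branch fixes some atoms; the unmentioned ones are free. Counting distinct full assignments: branch {p2=F, p4=F} (p3, p1) contributes 4 new; branch {p3=T} (p4, p1, p2) contributes 6 new; branch {p1=T, p4=T} (p3, p2) contributes 2 new; branch {p1=F, p3=T} (p4, p2) contributes 0 new; branch {p1=F, p4=T} (p3, p2) contributes 2 new; branch {p1=T, p3=F} (p4, p2) contributes 1 new. Total: 15.

15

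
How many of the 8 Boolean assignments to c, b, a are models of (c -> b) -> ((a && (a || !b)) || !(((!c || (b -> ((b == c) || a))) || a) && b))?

Initial set: {T ((c -> b) -> ((a && (a || !b)) || !(((!c || (b -> ((b == c) || a))) || a) && b)))}.
T ((c -> b) -> ((a && (a || !b)) || !(((!c || (b -> ((b == c) || a))) || a) && b))): β-rule — branch into F (c -> b)  //  T ((a && (a || !b)) || !(((!c || (b -> ((b == c) || a))) || a) && b)).
  branch 1 (add F (c -> b)):
    F (c -> b): α-rule — add T c, F b.
    ○ open, literals {b=false, c=true}.
  branch 2 (add T ((a && (a || !b)) || !(((!c || (b -> ((b == c) || a))) || a) && b))):
    T ((a && (a || !b)) || !(((!c || (b -> ((b == c) || a))) || a) && b)): β-rule — branch into T (a && (a || !b))  //  T !(((!c || (b -> ((b == c) || a))) || a) && b).
      branch 2.1 (add T (a && (a || !b))):
        T (a && (a || !b)): α-rule — add T a, T (a || !b).
        T (a || !b): β-rule — branch into T a  //  T !b.
          branch 2.1.1 (add T a):
            ○ open, literals {a=true}.
          branch 2.1.2 (add T !b):
            ○ open, literals {a=true, b=false}.
      branch 2.2 (add T !(((!c || (b -> ((b == c) || a))) || a) && b)):
        T !(((!c || (b -> ((b == c) || a))) || a) && b): β-rule — branch into F ((!c || (b -> ((b == c) || a))) || a)  //  F b.
          branch 2.2.1 (add F ((!c || (b -> ((b == c) || a))) || a)):
            F ((!c || (b -> ((b == c) || a))) || a): α-rule — add F (!c || (b -> ((b == c) || a))), F a.
            F (!c || (b -> ((b == c) || a))): α-rule — add F !c, F (b -> ((b == c) || a)).
            F (b -> ((b == c) || a)): α-rule — add T b, F ((b == c) || a).
            F ((b == c) || a): α-rule — add F (b == c), F a.
            F (b == c): β-rule — branch into T b, F c  //  F b, T c.
              branch 2.2.1.1 (add T b, F c):
                × closes — contains both c and !c.
              branch 2.2.1.2 (add F b, T c):
                × closes — contains both b and !b.
          branch 2.2.2 (add F b):
            ○ open, literals {b=false}.
2 branches closed, 4 open.
Each open branch fixes some atoms; the unmentioned ones are free. Counting distinct full assignments: branch {b=false, c=true} (a) contributes 2 new; branch {a=true} (c, b) contributes 3 new; branch {a=true, b=false} (c) contributes 0 new; branch {b=false} (c, a) contributes 1 new. Total: 6.

6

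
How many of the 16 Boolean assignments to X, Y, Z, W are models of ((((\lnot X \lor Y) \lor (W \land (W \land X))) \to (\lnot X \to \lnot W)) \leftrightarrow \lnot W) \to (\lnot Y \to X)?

12

Initial set: {(((((\lnot X \lor Y) \lor (W \land (W \land X))) \to (\lnot X \to \lnot W)) \leftrightarrow \lnot W) \to (\lnot Y \to X))}.
(((((\lnot X \lor Y) \lor (W \land (W \land X))) \to (\lnot X \to \lnot W)) \leftrightarrow \lnot W) \to (\lnot Y \to X)): β-rule — branch into \lnot ((((\lnot X \lor Y) \lor (W \land (W \land X))) \to (\lnot X \to \lnot W)) \leftrightarrow \lnot W)  //  (\lnot Y \to X).
  branch 1 (add \lnot ((((\lnot X \lor Y) \lor (W \land (W \land X))) \to (\lnot X \to \lnot W)) \leftrightarrow \lnot W)):
    \lnot ((((\lnot X \lor Y) \lor (W \land (W \land X))) \to (\lnot X \to \lnot W)) \leftrightarrow \lnot W): β-rule — branch into (((\lnot X \lor Y) \lor (W \land (W \land X))) \to (\lnot X \to \lnot W)), \lnot \lnot W  //  \lnot (((\lnot X \lor Y) \lor (W \land (W \land X))) \to (\lnot X \to \lnot W)), \lnot W.
      branch 1.1 (add (((\lnot X \lor Y) \lor (W \land (W \land X))) \to (\lnot X \to \lnot W)), \lnot \lnot W):
        (((\lnot X \lor Y) \lor (W \land (W \land X))) \to (\lnot X \to \lnot W)): β-rule — branch into \lnot ((\lnot X \lor Y) \lor (W \land (W \land X)))  //  (\lnot X \to \lnot W).
          branch 1.1.1 (add \lnot ((\lnot X \lor Y) \lor (W \land (W \land X)))):
            \lnot ((\lnot X \lor Y) \lor (W \land (W \land X))): α-rule — add \lnot (\lnot X \lor Y), \lnot (W \land (W \land X)).
            \lnot (\lnot X \lor Y): α-rule — add \lnot \lnot X, \lnot Y.
            \lnot (W \land (W \land X)): β-rule — branch into \lnot W  //  \lnot (W \land X).
              branch 1.1.1.1 (add \lnot W):
                × closes — contains both W and \lnot W.
              branch 1.1.1.2 (add \lnot (W \land X)):
                \lnot (W \land X): β-rule — branch into \lnot W  //  \lnot X.
                  branch 1.1.1.2.1 (add \lnot W):
                    × closes — contains both W and \lnot W.
                  branch 1.1.1.2.2 (add \lnot X):
                    × closes — contains both X and \lnot X.
          branch 1.1.2 (add (\lnot X \to \lnot W)):
            (\lnot X \to \lnot W): β-rule — branch into \lnot \lnot X  //  \lnot W.
              branch 1.1.2.1 (add \lnot \lnot X):
                ○ open, literals {W=true, X=true}.
              branch 1.1.2.2 (add \lnot W):
                × closes — contains both W and \lnot W.
      branch 1.2 (add \lnot (((\lnot X \lor Y) \lor (W \land (W \land X))) \to (\lnot X \to \lnot W)), \lnot W):
        \lnot (((\lnot X \lor Y) \lor (W \land (W \land X))) \to (\lnot X \to \lnot W)): α-rule — add ((\lnot X \lor Y) \lor (W \land (W \land X))), \lnot (\lnot X \to \lnot W).
        \lnot (\lnot X \to \lnot W): α-rule — add \lnot X, \lnot \lnot W.
        × closes — contains both W and \lnot W.
  branch 2 (add (\lnot Y \to X)):
    (\lnot Y \to X): β-rule — branch into \lnot \lnot Y  //  X.
      branch 2.1 (add \lnot \lnot Y):
        ○ open, literals {Y=true}.
      branch 2.2 (add X):
        ○ open, literals {X=true}.
5 branches closed, 3 open.
Each open branch fixes some atoms; the unmentioned ones are free. Counting distinct full assignments: branch {W=true, X=true} (Y, Z) contributes 4 new; branch {Y=true} (X, Z, W) contributes 6 new; branch {X=true} (Y, Z, W) contributes 2 new. Total: 12.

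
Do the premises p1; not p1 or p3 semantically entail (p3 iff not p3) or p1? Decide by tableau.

Yes

Initial set: {p1; (not p1 or p3); not ((p3 iff not p3) or p1)}.
not ((p3 iff not p3) or p1): α-rule — add not (p3 iff not p3), not p1.
× closes — contains both p1 and not p1.
All 1 branch closes.
Every branch closed, so the premises entail the conclusion.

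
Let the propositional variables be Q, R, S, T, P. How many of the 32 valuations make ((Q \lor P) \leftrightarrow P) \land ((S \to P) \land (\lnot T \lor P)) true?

Initial set: {(((Q \lor P) \leftrightarrow P) \land ((S \to P) \land (\lnot T \lor P)))}.
(((Q \lor P) \leftrightarrow P) \land ((S \to P) \land (\lnot T \lor P))): α-rule — add ((Q \lor P) \leftrightarrow P), ((S \to P) \land (\lnot T \lor P)).
((S \to P) \land (\lnot T \lor P)): α-rule — add (S \to P), (\lnot T \lor P).
((Q \lor P) \leftrightarrow P): β-rule — branch into (Q \lor P), P  //  \lnot (Q \lor P), \lnot P.
  branch 1 (add (Q \lor P), P):
    (S \to P): β-rule — branch into \lnot S  //  P.
      branch 1.1 (add \lnot S):
        (\lnot T \lor P): β-rule — branch into \lnot T  //  P.
          branch 1.1.1 (add \lnot T):
            (Q \lor P): β-rule — branch into Q  //  P.
              branch 1.1.1.1 (add Q):
                ○ open, literals {P=T, Q=T, S=F, T=F}.
              branch 1.1.1.2 (add P):
                ○ open, literals {P=T, S=F, T=F}.
          branch 1.1.2 (add P):
            (Q \lor P): β-rule — branch into Q  //  P.
              branch 1.1.2.1 (add Q):
                ○ open, literals {P=T, Q=T, S=F}.
              branch 1.1.2.2 (add P):
                ○ open, literals {P=T, S=F}.
      branch 1.2 (add P):
        (\lnot T \lor P): β-rule — branch into \lnot T  //  P.
          branch 1.2.1 (add \lnot T):
            (Q \lor P): β-rule — branch into Q  //  P.
              branch 1.2.1.1 (add Q):
                ○ open, literals {P=T, Q=T, T=F}.
              branch 1.2.1.2 (add P):
                ○ open, literals {P=T, T=F}.
          branch 1.2.2 (add P):
            (Q \lor P): β-rule — branch into Q  //  P.
              branch 1.2.2.1 (add Q):
                ○ open, literals {P=T, Q=T}.
              branch 1.2.2.2 (add P):
                ○ open, literals {P=T}.
  branch 2 (add \lnot (Q \lor P), \lnot P):
    \lnot (Q \lor P): α-rule — add \lnot Q, \lnot P.
    (S \to P): β-rule — branch into \lnot S  //  P.
      branch 2.1 (add \lnot S):
        (\lnot T \lor P): β-rule — branch into \lnot T  //  P.
          branch 2.1.1 (add \lnot T):
            ○ open, literals {P=F, Q=F, S=F, T=F}.
          branch 2.1.2 (add P):
            × closes — contains both P and \lnot P.
      branch 2.2 (add P):
        × closes — contains both P and \lnot P.
2 branches closed, 9 open.
Each open branch fixes some atoms; the unmentioned ones are free. Counting distinct full assignments: branch {P=T, Q=T, S=F, T=F} (R) contributes 2 new; branch {P=T, S=F, T=F} (Q, R) contributes 2 new; branch {P=T, Q=T, S=F} (R, T) contributes 2 new; branch {P=T, S=F} (Q, R, T) contributes 2 new; branch {P=T, Q=T, T=F} (R, S) contributes 2 new; branch {P=T, T=F} (Q, R, S) contributes 2 new; branch {P=T, Q=T} (R, S, T) contributes 2 new; branch {P=T} (Q, R, S, T) contributes 2 new; branch {P=F, Q=F, S=F, T=F} (R) contributes 2 new. Total: 18.

18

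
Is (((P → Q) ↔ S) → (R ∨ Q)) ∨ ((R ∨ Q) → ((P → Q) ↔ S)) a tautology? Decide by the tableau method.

Valid

Assume the negation and expand:
Initial set: {F ((((P → Q) ↔ S) → (R ∨ Q)) ∨ ((R ∨ Q) → ((P → Q) ↔ S)))}.
F ((((P → Q) ↔ S) → (R ∨ Q)) ∨ ((R ∨ Q) → ((P → Q) ↔ S))): α-rule — add F (((P → Q) ↔ S) → (R ∨ Q)), F ((R ∨ Q) → ((P → Q) ↔ S)).
F (((P → Q) ↔ S) → (R ∨ Q)): α-rule — add T ((P → Q) ↔ S), F (R ∨ Q).
F ((R ∨ Q) → ((P → Q) ↔ S)): α-rule — add T (R ∨ Q), F ((P → Q) ↔ S).
F (R ∨ Q): α-rule — add F R, F Q.
T ((P → Q) ↔ S): β-rule — branch into T (P → Q), T S  //  F (P → Q), F S.
  branch 1 (add T (P → Q), T S):
    T (R ∨ Q): β-rule — branch into T R  //  T Q.
      branch 1.1 (add T R):
        × closes — contains both R and ¬R.
      branch 1.2 (add T Q):
        × closes — contains both Q and ¬Q.
  branch 2 (add F (P → Q), F S):
    F (P → Q): α-rule — add T P, F Q.
    T (R ∨ Q): β-rule — branch into T R  //  T Q.
      branch 2.1 (add T R):
        × closes — contains both R and ¬R.
      branch 2.2 (add T Q):
        × closes — contains both Q and ¬Q.
All 4 branches close.
Every branch closed, so the negation is unsatisfiable and the formula is valid.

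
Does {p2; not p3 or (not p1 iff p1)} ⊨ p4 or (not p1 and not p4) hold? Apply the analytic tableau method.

Initial set: {p2; (not p3 or (not p1 iff p1)); not (p4 or (not p1 and not p4))}.
not (p4 or (not p1 and not p4)): α-rule — add not p4, not (not p1 and not p4).
(not p3 or (not p1 iff p1)): β-rule — branch into not p3  //  (not p1 iff p1).
  branch 1 (add not p3):
    not (not p1 and not p4): β-rule — branch into not not p1  //  not not p4.
      branch 1.1 (add not not p1):
        ○ open, literals {p1=true, p2=true, p3=false, p4=false}.
      branch 1.2 (add not not p4):
        × closes — contains both p4 and not p4.
  branch 2 (add (not p1 iff p1)):
    not (not p1 and not p4): β-rule — branch into not not p1  //  not not p4.
      branch 2.1 (add not not p1):
        (not p1 iff p1): β-rule — branch into not p1, p1  //  not not p1, not p1.
          branch 2.1.1 (add not p1, p1):
            × closes — contains both p1 and not p1.
          branch 2.1.2 (add not not p1, not p1):
            × closes — contains both p1 and not p1.
      branch 2.2 (add not not p4):
        × closes — contains both p4 and not p4.
4 branches closed, 1 open.
An open branch gives a countermodel: p1=true, p2=true, p3=false, p4=false (unmentioned atoms arbitrary); the premises hold there but the conclusion fails.

No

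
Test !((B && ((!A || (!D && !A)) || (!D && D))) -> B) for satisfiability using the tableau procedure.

Unsatisfiable

Initial set: {T !((B && ((!A || (!D && !A)) || (!D && D))) -> B)}.
T !((B && ((!A || (!D && !A)) || (!D && D))) -> B): α-rule — add T (B && ((!A || (!D && !A)) || (!D && D))), F B.
T (B && ((!A || (!D && !A)) || (!D && D))): α-rule — add T B, T ((!A || (!D && !A)) || (!D && D)).
× closes — contains both B and !B.
All 1 branch closes.
Every branch closed; the formula is unsatisfiable.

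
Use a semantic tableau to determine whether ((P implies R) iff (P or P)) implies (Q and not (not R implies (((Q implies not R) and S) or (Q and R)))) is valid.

Not valid

Assume the negation and expand:
Initial set: {not (((P implies R) iff (P or P)) implies (Q and not (not R implies (((Q implies not R) and S) or (Q and R)))))}.
not (((P implies R) iff (P or P)) implies (Q and not (not R implies (((Q implies not R) and S) or (Q and R))))): α-rule — add ((P implies R) iff (P or P)), not (Q and not (not R implies (((Q implies not R) and S) or (Q and R)))).
((P implies R) iff (P or P)): β-rule — branch into (P implies R), (P or P)  //  not (P implies R), not (P or P).
  branch 1 (add (P implies R), (P or P)):
    not (Q and not (not R implies (((Q implies not R) and S) or (Q and R)))): β-rule — branch into not Q  //  not not (not R implies (((Q implies not R) and S) or (Q and R))).
      branch 1.1 (add not Q):
        (P implies R): β-rule — branch into not P  //  R.
          branch 1.1.1 (add not P):
            (P or P): β-rule — branch into P  //  P.
              branch 1.1.1.1 (add P):
                × closes — contains both P and not P.
              branch 1.1.1.2 (add P):
                × closes — contains both P and not P.
          branch 1.1.2 (add R):
            (P or P): β-rule — branch into P  //  P.
              branch 1.1.2.1 (add P):
                ○ open, literals {P=1, Q=0, R=1}.
              branch 1.1.2.2 (add P):
                ○ open, literals {P=1, Q=0, R=1}.
      branch 1.2 (add not not (not R implies (((Q implies not R) and S) or (Q and R)))):
        (P implies R): β-rule — branch into not P  //  R.
          branch 1.2.1 (add not P):
            (P or P): β-rule — branch into P  //  P.
              branch 1.2.1.1 (add P):
                × closes — contains both P and not P.
              branch 1.2.1.2 (add P):
                × closes — contains both P and not P.
          branch 1.2.2 (add R):
            (P or P): β-rule — branch into P  //  P.
              branch 1.2.2.1 (add P):
                not not (not R implies (((Q implies not R) and S) or (Q and R))): β-rule — branch into not not R  //  (((Q implies not R) and S) or (Q and R)).
                  branch 1.2.2.1.1 (add not not R):
                    ○ open, literals {P=1, R=1}.
                  branch 1.2.2.1.2 (add (((Q implies not R) and S) or (Q and R))):
                    (((Q implies not R) and S) or (Q and R)): β-rule — branch into ((Q implies not R) and S)  //  (Q and R).
                      branch 1.2.2.1.2.1 (add ((Q implies not R) and S)):
                        ((Q implies not R) and S): α-rule — add (Q implies not R), S.
                        (Q implies not R): β-rule — branch into not Q  //  not R.
                          branch 1.2.2.1.2.1.1 (add not Q):
                            ○ open, literals {P=1, Q=0, R=1, S=1}.
                          branch 1.2.2.1.2.1.2 (add not R):
                            × closes — contains both R and not R.
                      branch 1.2.2.1.2.2 (add (Q and R)):
                        (Q and R): α-rule — add Q, R.
                        ○ open, literals {P=1, Q=1, R=1}.
              branch 1.2.2.2 (add P):
                not not (not R implies (((Q implies not R) and S) or (Q and R))): β-rule — branch into not not R  //  (((Q implies not R) and S) or (Q and R)).
                  branch 1.2.2.2.1 (add not not R):
                    ○ open, literals {P=1, R=1}.
                  branch 1.2.2.2.2 (add (((Q implies not R) and S) or (Q and R))):
                    (((Q implies not R) and S) or (Q and R)): β-rule — branch into ((Q implies not R) and S)  //  (Q and R).
                      branch 1.2.2.2.2.1 (add ((Q implies not R) and S)):
                        ((Q implies not R) and S): α-rule — add (Q implies not R), S.
                        (Q implies not R): β-rule — branch into not Q  //  not R.
                          branch 1.2.2.2.2.1.1 (add not Q):
                            ○ open, literals {P=1, Q=0, R=1, S=1}.
                          branch 1.2.2.2.2.1.2 (add not R):
                            × closes — contains both R and not R.
                      branch 1.2.2.2.2.2 (add (Q and R)):
                        (Q and R): α-rule — add Q, R.
                        ○ open, literals {P=1, Q=1, R=1}.
  branch 2 (add not (P implies R), not (P or P)):
    not (P implies R): α-rule — add P, not R.
    not (P or P): α-rule — add not P, not P.
    × closes — contains both P and not P.
7 branches closed, 8 open.
An open branch gives a countermodel: P=1, Q=0, R=1 (unmentioned atoms arbitrary); under it the original formula is false.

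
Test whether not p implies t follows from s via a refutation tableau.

Initial set: {s; not (not p implies t)}.
not (not p implies t): α-rule — add not p, not t.
○ open, literals {p=false, s=true, t=false}.
0 branches closed, 1 open.
An open branch gives a countermodel: p=false, s=true, t=false (unmentioned atoms arbitrary); the premises hold there but the conclusion fails.

No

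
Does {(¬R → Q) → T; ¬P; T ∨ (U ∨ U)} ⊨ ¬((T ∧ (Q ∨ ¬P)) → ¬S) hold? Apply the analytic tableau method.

No

Initial set: {((¬R → Q) → T); ¬P; (T ∨ (U ∨ U)); ¬¬((T ∧ (Q ∨ ¬P)) → ¬S)}.
((¬R → Q) → T): β-rule — branch into ¬(¬R → Q)  //  T.
  branch 1 (add ¬(¬R → Q)):
    ¬(¬R → Q): α-rule — add ¬R, ¬Q.
    (T ∨ (U ∨ U)): β-rule — branch into T  //  (U ∨ U).
      branch 1.1 (add T):
        ¬¬((T ∧ (Q ∨ ¬P)) → ¬S): β-rule — branch into ¬(T ∧ (Q ∨ ¬P))  //  ¬S.
          branch 1.1.1 (add ¬(T ∧ (Q ∨ ¬P))):
            ¬(T ∧ (Q ∨ ¬P)): β-rule — branch into ¬T  //  ¬(Q ∨ ¬P).
              branch 1.1.1.1 (add ¬T):
                × closes — contains both T and ¬T.
              branch 1.1.1.2 (add ¬(Q ∨ ¬P)):
                ¬(Q ∨ ¬P): α-rule — add ¬Q, ¬¬P.
                × closes — contains both P and ¬P.
          branch 1.1.2 (add ¬S):
            ○ open, literals {P=0, Q=0, R=0, S=0, T=1}.
      branch 1.2 (add (U ∨ U)):
        ¬¬((T ∧ (Q ∨ ¬P)) → ¬S): β-rule — branch into ¬(T ∧ (Q ∨ ¬P))  //  ¬S.
          branch 1.2.1 (add ¬(T ∧ (Q ∨ ¬P))):
            (U ∨ U): β-rule — branch into U  //  U.
              branch 1.2.1.1 (add U):
                ¬(T ∧ (Q ∨ ¬P)): β-rule — branch into ¬T  //  ¬(Q ∨ ¬P).
                  branch 1.2.1.1.1 (add ¬T):
                    ○ open, literals {P=0, Q=0, R=0, T=0, U=1}.
                  branch 1.2.1.1.2 (add ¬(Q ∨ ¬P)):
                    ¬(Q ∨ ¬P): α-rule — add ¬Q, ¬¬P.
                    × closes — contains both P and ¬P.
              branch 1.2.1.2 (add U):
                ¬(T ∧ (Q ∨ ¬P)): β-rule — branch into ¬T  //  ¬(Q ∨ ¬P).
                  branch 1.2.1.2.1 (add ¬T):
                    ○ open, literals {P=0, Q=0, R=0, T=0, U=1}.
                  branch 1.2.1.2.2 (add ¬(Q ∨ ¬P)):
                    ¬(Q ∨ ¬P): α-rule — add ¬Q, ¬¬P.
                    × closes — contains both P and ¬P.
          branch 1.2.2 (add ¬S):
            (U ∨ U): β-rule — branch into U  //  U.
              branch 1.2.2.1 (add U):
                ○ open, literals {P=0, Q=0, R=0, S=0, U=1}.
              branch 1.2.2.2 (add U):
                ○ open, literals {P=0, Q=0, R=0, S=0, U=1}.
  branch 2 (add T):
    (T ∨ (U ∨ U)): β-rule — branch into T  //  (U ∨ U).
      branch 2.1 (add T):
        ¬¬((T ∧ (Q ∨ ¬P)) → ¬S): β-rule — branch into ¬(T ∧ (Q ∨ ¬P))  //  ¬S.
          branch 2.1.1 (add ¬(T ∧ (Q ∨ ¬P))):
            ¬(T ∧ (Q ∨ ¬P)): β-rule — branch into ¬T  //  ¬(Q ∨ ¬P).
              branch 2.1.1.1 (add ¬T):
                × closes — contains both T and ¬T.
              branch 2.1.1.2 (add ¬(Q ∨ ¬P)):
                ¬(Q ∨ ¬P): α-rule — add ¬Q, ¬¬P.
                × closes — contains both P and ¬P.
          branch 2.1.2 (add ¬S):
            ○ open, literals {P=0, S=0, T=1}.
      branch 2.2 (add (U ∨ U)):
        ¬¬((T ∧ (Q ∨ ¬P)) → ¬S): β-rule — branch into ¬(T ∧ (Q ∨ ¬P))  //  ¬S.
          branch 2.2.1 (add ¬(T ∧ (Q ∨ ¬P))):
            (U ∨ U): β-rule — branch into U  //  U.
              branch 2.2.1.1 (add U):
                ¬(T ∧ (Q ∨ ¬P)): β-rule — branch into ¬T  //  ¬(Q ∨ ¬P).
                  branch 2.2.1.1.1 (add ¬T):
                    × closes — contains both T and ¬T.
                  branch 2.2.1.1.2 (add ¬(Q ∨ ¬P)):
                    ¬(Q ∨ ¬P): α-rule — add ¬Q, ¬¬P.
                    × closes — contains both P and ¬P.
              branch 2.2.1.2 (add U):
                ¬(T ∧ (Q ∨ ¬P)): β-rule — branch into ¬T  //  ¬(Q ∨ ¬P).
                  branch 2.2.1.2.1 (add ¬T):
                    × closes — contains both T and ¬T.
                  branch 2.2.1.2.2 (add ¬(Q ∨ ¬P)):
                    ¬(Q ∨ ¬P): α-rule — add ¬Q, ¬¬P.
                    × closes — contains both P and ¬P.
          branch 2.2.2 (add ¬S):
            (U ∨ U): β-rule — branch into U  //  U.
              branch 2.2.2.1 (add U):
                ○ open, literals {P=0, S=0, T=1, U=1}.
              branch 2.2.2.2 (add U):
                ○ open, literals {P=0, S=0, T=1, U=1}.
10 branches closed, 8 open.
An open branch gives a countermodel: P=0, Q=0, R=0, S=0, T=1 (unmentioned atoms arbitrary); the premises hold there but the conclusion fails.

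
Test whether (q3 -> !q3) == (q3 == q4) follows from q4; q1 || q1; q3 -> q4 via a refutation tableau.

No

Initial set: {q4; (q1 || q1); (q3 -> q4); !((q3 -> !q3) == (q3 == q4))}.
(q1 || q1): β-rule — branch into q1  //  q1.
  branch 1 (add q1):
    (q3 -> q4): β-rule — branch into !q3  //  q4.
      branch 1.1 (add !q3):
        !((q3 -> !q3) == (q3 == q4)): β-rule — branch into (q3 -> !q3), !(q3 == q4)  //  !(q3 -> !q3), (q3 == q4).
          branch 1.1.1 (add (q3 -> !q3), !(q3 == q4)):
            (q3 -> !q3): β-rule — branch into !q3  //  !q3.
              branch 1.1.1.1 (add !q3):
                !(q3 == q4): β-rule — branch into q3, !q4  //  !q3, q4.
                  branch 1.1.1.1.1 (add q3, !q4):
                    × closes — contains both q3 and !q3.
                  branch 1.1.1.1.2 (add !q3, q4):
                    ○ open, literals {q1=1, q3=0, q4=1}.
              branch 1.1.1.2 (add !q3):
                !(q3 == q4): β-rule — branch into q3, !q4  //  !q3, q4.
                  branch 1.1.1.2.1 (add q3, !q4):
                    × closes — contains both q3 and !q3.
                  branch 1.1.1.2.2 (add !q3, q4):
                    ○ open, literals {q1=1, q3=0, q4=1}.
          branch 1.1.2 (add !(q3 -> !q3), (q3 == q4)):
            !(q3 -> !q3): α-rule — add q3, !!q3.
            × closes — contains both q3 and !q3.
      branch 1.2 (add q4):
        !((q3 -> !q3) == (q3 == q4)): β-rule — branch into (q3 -> !q3), !(q3 == q4)  //  !(q3 -> !q3), (q3 == q4).
          branch 1.2.1 (add (q3 -> !q3), !(q3 == q4)):
            (q3 -> !q3): β-rule — branch into !q3  //  !q3.
              branch 1.2.1.1 (add !q3):
                !(q3 == q4): β-rule — branch into q3, !q4  //  !q3, q4.
                  branch 1.2.1.1.1 (add q3, !q4):
                    × closes — contains both q3 and !q3.
                  branch 1.2.1.1.2 (add !q3, q4):
                    ○ open, literals {q1=1, q3=0, q4=1}.
              branch 1.2.1.2 (add !q3):
                !(q3 == q4): β-rule — branch into q3, !q4  //  !q3, q4.
                  branch 1.2.1.2.1 (add q3, !q4):
                    × closes — contains both q3 and !q3.
                  branch 1.2.1.2.2 (add !q3, q4):
                    ○ open, literals {q1=1, q3=0, q4=1}.
          branch 1.2.2 (add !(q3 -> !q3), (q3 == q4)):
            !(q3 -> !q3): α-rule — add q3, !!q3.
            (q3 == q4): β-rule — branch into q3, q4  //  !q3, !q4.
              branch 1.2.2.1 (add q3, q4):
                ○ open, literals {q1=1, q3=1, q4=1}.
              branch 1.2.2.2 (add !q3, !q4):
                × closes — contains both q3 and !q3.
  branch 2 (add q1):
    (q3 -> q4): β-rule — branch into !q3  //  q4.
      branch 2.1 (add !q3):
        !((q3 -> !q3) == (q3 == q4)): β-rule — branch into (q3 -> !q3), !(q3 == q4)  //  !(q3 -> !q3), (q3 == q4).
          branch 2.1.1 (add (q3 -> !q3), !(q3 == q4)):
            (q3 -> !q3): β-rule — branch into !q3  //  !q3.
              branch 2.1.1.1 (add !q3):
                !(q3 == q4): β-rule — branch into q3, !q4  //  !q3, q4.
                  branch 2.1.1.1.1 (add q3, !q4):
                    × closes — contains both q3 and !q3.
                  branch 2.1.1.1.2 (add !q3, q4):
                    ○ open, literals {q1=1, q3=0, q4=1}.
              branch 2.1.1.2 (add !q3):
                !(q3 == q4): β-rule — branch into q3, !q4  //  !q3, q4.
                  branch 2.1.1.2.1 (add q3, !q4):
                    × closes — contains both q3 and !q3.
                  branch 2.1.1.2.2 (add !q3, q4):
                    ○ open, literals {q1=1, q3=0, q4=1}.
          branch 2.1.2 (add !(q3 -> !q3), (q3 == q4)):
            !(q3 -> !q3): α-rule — add q3, !!q3.
            × closes — contains both q3 and !q3.
      branch 2.2 (add q4):
        !((q3 -> !q3) == (q3 == q4)): β-rule — branch into (q3 -> !q3), !(q3 == q4)  //  !(q3 -> !q3), (q3 == q4).
          branch 2.2.1 (add (q3 -> !q3), !(q3 == q4)):
            (q3 -> !q3): β-rule — branch into !q3  //  !q3.
              branch 2.2.1.1 (add !q3):
                !(q3 == q4): β-rule — branch into q3, !q4  //  !q3, q4.
                  branch 2.2.1.1.1 (add q3, !q4):
                    × closes — contains both q3 and !q3.
                  branch 2.2.1.1.2 (add !q3, q4):
                    ○ open, literals {q1=1, q3=0, q4=1}.
              branch 2.2.1.2 (add !q3):
                !(q3 == q4): β-rule — branch into q3, !q4  //  !q3, q4.
                  branch 2.2.1.2.1 (add q3, !q4):
                    × closes — contains both q3 and !q3.
                  branch 2.2.1.2.2 (add !q3, q4):
                    ○ open, literals {q1=1, q3=0, q4=1}.
          branch 2.2.2 (add !(q3 -> !q3), (q3 == q4)):
            !(q3 -> !q3): α-rule — add q3, !!q3.
            (q3 == q4): β-rule — branch into q3, q4  //  !q3, !q4.
              branch 2.2.2.1 (add q3, q4):
                ○ open, literals {q1=1, q3=1, q4=1}.
              branch 2.2.2.2 (add !q3, !q4):
                × closes — contains both q3 and !q3.
12 branches closed, 10 open.
An open branch gives a countermodel: q1=1, q3=0, q4=1 (unmentioned atoms arbitrary); the premises hold there but the conclusion fails.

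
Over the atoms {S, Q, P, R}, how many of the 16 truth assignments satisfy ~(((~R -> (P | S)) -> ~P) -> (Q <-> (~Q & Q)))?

Initial set: {T ~(((~R -> (P | S)) -> ~P) -> (Q <-> (~Q & Q)))}.
T ~(((~R -> (P | S)) -> ~P) -> (Q <-> (~Q & Q))): α-rule — add T ((~R -> (P | S)) -> ~P), F (Q <-> (~Q & Q)).
T ((~R -> (P | S)) -> ~P): β-rule — branch into F (~R -> (P | S))  //  T ~P.
  branch 1 (add F (~R -> (P | S))):
    F (~R -> (P | S)): α-rule — add T ~R, F (P | S).
    F (P | S): α-rule — add F P, F S.
    F (Q <-> (~Q & Q)): β-rule — branch into T Q, F (~Q & Q)  //  F Q, T (~Q & Q).
      branch 1.1 (add T Q, F (~Q & Q)):
        F (~Q & Q): β-rule — branch into F ~Q  //  F Q.
          branch 1.1.1 (add F ~Q):
            ○ open, literals {P=0, Q=1, R=0, S=0}.
          branch 1.1.2 (add F Q):
            × closes — contains both Q and ~Q.
      branch 1.2 (add F Q, T (~Q & Q)):
        T (~Q & Q): α-rule — add T ~Q, T Q.
        × closes — contains both Q and ~Q.
  branch 2 (add T ~P):
    F (Q <-> (~Q & Q)): β-rule — branch into T Q, F (~Q & Q)  //  F Q, T (~Q & Q).
      branch 2.1 (add T Q, F (~Q & Q)):
        F (~Q & Q): β-rule — branch into F ~Q  //  F Q.
          branch 2.1.1 (add F ~Q):
            ○ open, literals {P=0, Q=1}.
          branch 2.1.2 (add F Q):
            × closes — contains both Q and ~Q.
      branch 2.2 (add F Q, T (~Q & Q)):
        T (~Q & Q): α-rule — add T ~Q, T Q.
        × closes — contains both Q and ~Q.
4 branches closed, 2 open.
Each open branch fixes some atoms; the unmentioned ones are free. Counting distinct full assignments: branch {P=0, Q=1, R=0, S=0} (none free) contributes 1 new; branch {P=0, Q=1} (S, R) contributes 3 new. Total: 4.

4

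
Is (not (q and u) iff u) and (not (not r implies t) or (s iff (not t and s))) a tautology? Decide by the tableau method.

Not valid

Assume the negation and expand:
Initial set: {not ((not (q and u) iff u) and (not (not r implies t) or (s iff (not t and s))))}.
not ((not (q and u) iff u) and (not (not r implies t) or (s iff (not t and s)))): β-rule — branch into not (not (q and u) iff u)  //  not (not (not r implies t) or (s iff (not t and s))).
  branch 1 (add not (not (q and u) iff u)):
    not (not (q and u) iff u): β-rule — branch into not (q and u), not u  //  not not (q and u), u.
      branch 1.1 (add not (q and u), not u):
        not (q and u): β-rule — branch into not q  //  not u.
          branch 1.1.1 (add not q):
            ○ open, literals {q=false, u=false}.
          branch 1.1.2 (add not u):
            ○ open, literals {u=false}.
      branch 1.2 (add not not (q and u), u):
        not not (q and u): α-rule — add q, u.
        ○ open, literals {q=true, u=true}.
  branch 2 (add not (not (not r implies t) or (s iff (not t and s)))):
    not (not (not r implies t) or (s iff (not t and s))): α-rule — add not not (not r implies t), not (s iff (not t and s)).
    not not (not r implies t): β-rule — branch into not not r  //  t.
      branch 2.1 (add not not r):
        not (s iff (not t and s)): β-rule — branch into s, not (not t and s)  //  not s, (not t and s).
          branch 2.1.1 (add s, not (not t and s)):
            not (not t and s): β-rule — branch into not not t  //  not s.
              branch 2.1.1.1 (add not not t):
                ○ open, literals {r=true, s=true, t=true}.
              branch 2.1.1.2 (add not s):
                × closes — contains both s and not s.
          branch 2.1.2 (add not s, (not t and s)):
            (not t and s): α-rule — add not t, s.
            × closes — contains both s and not s.
      branch 2.2 (add t):
        not (s iff (not t and s)): β-rule — branch into s, not (not t and s)  //  not s, (not t and s).
          branch 2.2.1 (add s, not (not t and s)):
            not (not t and s): β-rule — branch into not not t  //  not s.
              branch 2.2.1.1 (add not not t):
                ○ open, literals {s=true, t=true}.
              branch 2.2.1.2 (add not s):
                × closes — contains both s and not s.
          branch 2.2.2 (add not s, (not t and s)):
            (not t and s): α-rule — add not t, s.
            × closes — contains both t and not t.
4 branches closed, 5 open.
An open branch gives a countermodel: q=false, u=false (unmentioned atoms arbitrary); under it the original formula is false.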